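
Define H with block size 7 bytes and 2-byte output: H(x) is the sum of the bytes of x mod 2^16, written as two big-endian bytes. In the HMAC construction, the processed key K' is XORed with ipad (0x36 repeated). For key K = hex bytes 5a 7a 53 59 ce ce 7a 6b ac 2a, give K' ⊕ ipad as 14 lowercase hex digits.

Key hex bytes 5a 7a 53 59 ce ce 7a 6b ac 2a is 10 bytes > B = 7, so hash it first: H(key) = 04 d7, then zero-pad to 7 bytes: K' = 04 d7 00 00 00 00 00.
XOR each byte with 0x36: 04⊕36=32, d7⊕36=e1, 00⊕36=36, 00⊕36=36, 00⊕36=36, 00⊕36=36, 00⊕36=36.

32e13636363636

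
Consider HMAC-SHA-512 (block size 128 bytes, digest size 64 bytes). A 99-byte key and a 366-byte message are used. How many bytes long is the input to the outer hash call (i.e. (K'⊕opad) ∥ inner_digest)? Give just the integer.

192

Key is 99 ≤ 128 bytes, zero-padded: |K'| = 128.
Outer input = (K'⊕opad) ∥ H(inner) → 128 + 64 = 192 bytes.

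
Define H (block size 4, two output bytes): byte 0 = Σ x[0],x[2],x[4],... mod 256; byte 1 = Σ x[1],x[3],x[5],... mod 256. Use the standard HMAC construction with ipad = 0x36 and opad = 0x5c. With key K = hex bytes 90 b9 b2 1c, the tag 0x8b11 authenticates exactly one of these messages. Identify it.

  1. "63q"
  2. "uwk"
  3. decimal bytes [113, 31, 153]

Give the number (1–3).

1

Key hex bytes 90 b9 b2 1c is exactly B = 4 bytes: K' = 90 b9 b2 1c.
K' ⊕ ipad = a6 8f 84 2a; K' ⊕ opad = cc e5 ee 40.
m1: inner = H(a6 8f 84 2a 36 33 71) = d1 ec; tag = H(cc e5 ee 40 d1 ec) = 8b11 ← matches
m2: inner = H(a6 8f 84 2a 75 77 6b) = 0a 30; tag = H(cc e5 ee 40 0a 30) = c455
m3: inner = H(a6 8f 84 2a 71 1f 99) = 34 d8; tag = H(cc e5 ee 40 34 d8) = eefd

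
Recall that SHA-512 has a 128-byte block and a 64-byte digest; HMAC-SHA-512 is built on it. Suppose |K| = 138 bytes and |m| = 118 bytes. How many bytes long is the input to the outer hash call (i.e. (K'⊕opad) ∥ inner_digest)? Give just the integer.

Key is 138 > 128 bytes, so it is hashed to 64 bytes then zero-padded to 128: |K'| = 128.
Outer input = (K'⊕opad) ∥ H(inner) → 128 + 64 = 192 bytes.

192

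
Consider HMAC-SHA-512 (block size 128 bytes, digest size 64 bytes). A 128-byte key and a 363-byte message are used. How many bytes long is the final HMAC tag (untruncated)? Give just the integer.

64

The tag is one SHA-512 digest: 64 bytes.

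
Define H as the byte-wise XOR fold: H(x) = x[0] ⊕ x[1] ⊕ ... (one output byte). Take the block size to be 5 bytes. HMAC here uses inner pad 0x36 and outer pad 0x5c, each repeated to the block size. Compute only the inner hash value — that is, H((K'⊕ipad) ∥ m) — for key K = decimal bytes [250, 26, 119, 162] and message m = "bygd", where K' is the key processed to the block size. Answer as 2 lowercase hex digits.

Key decimal bytes [250, 26, 119, 162] = fa 1a 77 a2 is 4 bytes ≤ B = 5; zero-pad to 5 bytes: K' = fa 1a 77 a2 00.
K' ⊕ ipad = cc 2c 41 94 36.
Inner input = cc 2c 41 94 36 ∥ 62 79 67 64.
Inner hash: XOR cc⊕2c⊕41⊕94⊕36⊕62⊕79⊕67⊕64 = 1b.

1b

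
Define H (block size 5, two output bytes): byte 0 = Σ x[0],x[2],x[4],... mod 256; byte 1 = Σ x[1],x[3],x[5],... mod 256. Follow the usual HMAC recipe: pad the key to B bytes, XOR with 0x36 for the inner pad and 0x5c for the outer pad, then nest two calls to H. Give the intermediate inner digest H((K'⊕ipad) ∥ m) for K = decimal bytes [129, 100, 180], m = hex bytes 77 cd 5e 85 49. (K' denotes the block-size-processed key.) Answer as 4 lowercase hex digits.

c1a6

Key decimal bytes [129, 100, 180] = 81 64 b4 is 3 bytes ≤ B = 5; zero-pad to 5 bytes: K' = 81 64 b4 00 00.
K' ⊕ ipad = b7 52 82 36 36.
Inner input = b7 52 82 36 36 ∥ 77 cd 5e 85 49.
Inner hash: even-index sum = 705 mod 256 = 193; odd-index sum = 422 mod 256 = 166 → c1 a6.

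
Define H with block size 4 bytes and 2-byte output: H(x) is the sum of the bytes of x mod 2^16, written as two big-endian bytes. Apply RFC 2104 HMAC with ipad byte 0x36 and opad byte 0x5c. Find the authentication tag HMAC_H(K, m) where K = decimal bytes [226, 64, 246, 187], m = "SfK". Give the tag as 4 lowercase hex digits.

0309

Key decimal bytes [226, 64, 246, 187] = e2 40 f6 bb is exactly B = 4 bytes: K' = e2 40 f6 bb.
K' ⊕ ipad = d4 76 c0 8d.  K' ⊕ opad = be 1c aa e7.
Inner input = (K'⊕ipad) ∥ m = d4 76 c0 8d ∥ 53 66 4b.
Inner hash: sum = 212+118+192+141+83+102+75 = 923 → 03 9b.
Outer input = (K'⊕opad) ∥ inner = be 1c aa e7 ∥ 03 9b.
Outer hash (tag): sum = 190+28+170+231+3+155 = 777 → 03 09.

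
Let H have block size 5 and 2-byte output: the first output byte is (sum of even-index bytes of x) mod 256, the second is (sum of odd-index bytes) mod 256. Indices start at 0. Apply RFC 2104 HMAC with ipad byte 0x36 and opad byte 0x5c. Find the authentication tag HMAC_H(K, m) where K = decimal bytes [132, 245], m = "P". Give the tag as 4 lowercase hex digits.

Key decimal bytes [132, 245] = 84 f5 is 2 bytes ≤ B = 5; zero-pad to 5 bytes: K' = 84 f5 00 00 00.
K' ⊕ ipad = b2 c3 36 36 36.  K' ⊕ opad = d8 a9 5c 5c 5c.
Inner input = (K'⊕ipad) ∥ m = b2 c3 36 36 36 ∥ 50.
Inner hash: even-index sum = 286 mod 256 = 30; odd-index sum = 329 mod 256 = 73 → 1e 49.
Outer input = (K'⊕opad) ∥ inner = d8 a9 5c 5c 5c ∥ 1e 49.
Outer hash (tag): even-index sum = 473 mod 256 = 217; odd-index sum = 291 mod 256 = 35 → d9 23.

d923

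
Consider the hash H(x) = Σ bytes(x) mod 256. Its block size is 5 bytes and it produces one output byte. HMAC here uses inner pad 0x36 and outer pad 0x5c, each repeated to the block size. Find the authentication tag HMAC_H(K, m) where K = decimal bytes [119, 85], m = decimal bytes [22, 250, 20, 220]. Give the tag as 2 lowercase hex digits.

8e

Key decimal bytes [119, 85] = 77 55 is 2 bytes ≤ B = 5; zero-pad to 5 bytes: K' = 77 55 00 00 00.
K' ⊕ ipad = 41 63 36 36 36.  K' ⊕ opad = 2b 09 5c 5c 5c.
Inner input = (K'⊕ipad) ∥ m = 41 63 36 36 36 ∥ 16 fa 14 dc.
Inner hash: sum = 65+99+54+54+54+22+250+20+220 = 838; mod 256 = 70 → 46.
Outer input = (K'⊕opad) ∥ inner = 2b 09 5c 5c 5c ∥ 46.
Outer hash (tag): sum = 43+9+92+92+92+70 = 398; mod 256 = 142 → 8e.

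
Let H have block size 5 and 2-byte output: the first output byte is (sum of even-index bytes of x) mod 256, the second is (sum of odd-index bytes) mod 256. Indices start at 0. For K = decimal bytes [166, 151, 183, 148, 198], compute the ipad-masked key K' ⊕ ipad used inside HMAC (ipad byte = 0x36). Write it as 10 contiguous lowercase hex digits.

Key decimal bytes [166, 151, 183, 148, 198] = a6 97 b7 94 c6 is exactly B = 5 bytes: K' = a6 97 b7 94 c6.
XOR each byte with 0x36: a6⊕36=90, 97⊕36=a1, b7⊕36=81, 94⊕36=a2, c6⊕36=f0.

90a181a2f0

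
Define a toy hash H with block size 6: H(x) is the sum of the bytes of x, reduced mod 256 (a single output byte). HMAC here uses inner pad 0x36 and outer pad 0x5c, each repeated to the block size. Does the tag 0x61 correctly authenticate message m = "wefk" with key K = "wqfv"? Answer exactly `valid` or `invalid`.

Key "wqfv" = 77 71 66 76 is 4 bytes ≤ B = 6; zero-pad to 6 bytes: K' = 77 71 66 76 00 00.
K' ⊕ ipad = 41 47 50 40 36 36; K' ⊕ opad = 2b 2d 3a 2a 5c 5c.
Inner hash: sum = 65+71+80+64+54+54+119+101+102+107 = 817; mod 256 = 49 → 31.
Outer hash (recomputed tag): sum = 43+45+58+42+92+92+49 = 421; mod 256 = 165 → a5.
Recomputed tag = a5; claimed = 61 → mismatch.

invalid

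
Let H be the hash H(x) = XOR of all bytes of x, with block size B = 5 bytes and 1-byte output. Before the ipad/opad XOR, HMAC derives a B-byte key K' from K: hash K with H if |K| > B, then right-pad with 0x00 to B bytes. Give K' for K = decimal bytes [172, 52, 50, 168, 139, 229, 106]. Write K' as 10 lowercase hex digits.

0600000000

|K| = 7 > B = 5, so first hash the key.
H(K): XOR ac⊕34⊕32⊕a8⊕8b⊕e5⊕6a = 06.
Zero-pad H(K) = 06 to 5 bytes: K' = 06 00 00 00 00.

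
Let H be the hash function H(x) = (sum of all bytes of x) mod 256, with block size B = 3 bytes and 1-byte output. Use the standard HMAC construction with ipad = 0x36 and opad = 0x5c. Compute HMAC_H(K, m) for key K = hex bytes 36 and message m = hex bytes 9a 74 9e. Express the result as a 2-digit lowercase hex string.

3a

Key hex bytes 36 is 1 byte ≤ B = 3; zero-pad to 3 bytes: K' = 36 00 00.
K' ⊕ ipad = 00 36 36.  K' ⊕ opad = 6a 5c 5c.
Inner input = (K'⊕ipad) ∥ m = 00 36 36 ∥ 9a 74 9e.
Inner hash: sum = 0+54+54+154+116+158 = 536; mod 256 = 24 → 18.
Outer input = (K'⊕opad) ∥ inner = 6a 5c 5c ∥ 18.
Outer hash (tag): sum = 106+92+92+24 = 314; mod 256 = 58 → 3a.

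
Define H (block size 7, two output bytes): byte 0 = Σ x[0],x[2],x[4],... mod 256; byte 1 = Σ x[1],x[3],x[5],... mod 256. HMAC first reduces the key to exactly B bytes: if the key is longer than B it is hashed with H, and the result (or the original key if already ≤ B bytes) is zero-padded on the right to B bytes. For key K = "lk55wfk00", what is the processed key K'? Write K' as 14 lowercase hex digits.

|K| = 9 > B = 7, so first hash the key.
H(K): even-index sum = 435 mod 256 = 179; odd-index sum = 310 mod 256 = 54 → b3 36.
Zero-pad H(K) = b3 36 to 7 bytes: K' = b3 36 00 00 00 00 00.

b3360000000000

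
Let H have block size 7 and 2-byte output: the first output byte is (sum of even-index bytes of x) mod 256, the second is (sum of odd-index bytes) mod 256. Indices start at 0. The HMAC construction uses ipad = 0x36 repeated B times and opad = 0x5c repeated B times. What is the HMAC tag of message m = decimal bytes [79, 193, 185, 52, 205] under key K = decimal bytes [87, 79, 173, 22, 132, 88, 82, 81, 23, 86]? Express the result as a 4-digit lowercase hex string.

Key decimal bytes [87, 79, 173, 22, 132, 88, 82, 81, 23, 86] = 57 4f ad 16 84 58 52 51 17 56 is 10 bytes > B = 7, so hash it first: H(key) = f1 64, then zero-pad to 7 bytes: K' = f1 64 00 00 00 00 00.
K' ⊕ ipad = c7 52 36 36 36 36 36.  K' ⊕ opad = ad 38 5c 5c 5c 5c 5c.
Inner input = (K'⊕ipad) ∥ m = c7 52 36 36 36 36 36 ∥ 4f c1 b9 34 cd.
Inner hash: even-index sum = 606 mod 256 = 94; odd-index sum = 659 mod 256 = 147 → 5e 93.
Outer input = (K'⊕opad) ∥ inner = ad 38 5c 5c 5c 5c 5c ∥ 5e 93.
Outer hash (tag): even-index sum = 596 mod 256 = 84; odd-index sum = 334 mod 256 = 78 → 54 4e.

544e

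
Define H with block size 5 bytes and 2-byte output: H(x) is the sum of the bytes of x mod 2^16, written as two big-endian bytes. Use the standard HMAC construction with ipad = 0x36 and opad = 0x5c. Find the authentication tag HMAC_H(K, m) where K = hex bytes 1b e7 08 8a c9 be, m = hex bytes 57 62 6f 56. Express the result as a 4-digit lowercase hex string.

Key hex bytes 1b e7 08 8a c9 be is 6 bytes > B = 5, so hash it first: H(key) = 03 1b, then zero-pad to 5 bytes: K' = 03 1b 00 00 00.
K' ⊕ ipad = 35 2d 36 36 36.  K' ⊕ opad = 5f 47 5c 5c 5c.
Inner input = (K'⊕ipad) ∥ m = 35 2d 36 36 36 ∥ 57 62 6f 56.
Inner hash: sum = 53+45+54+54+54+87+98+111+86 = 642 → 02 82.
Outer input = (K'⊕opad) ∥ inner = 5f 47 5c 5c 5c ∥ 02 82.
Outer hash (tag): sum = 95+71+92+92+92+2+130 = 574 → 02 3e.

023e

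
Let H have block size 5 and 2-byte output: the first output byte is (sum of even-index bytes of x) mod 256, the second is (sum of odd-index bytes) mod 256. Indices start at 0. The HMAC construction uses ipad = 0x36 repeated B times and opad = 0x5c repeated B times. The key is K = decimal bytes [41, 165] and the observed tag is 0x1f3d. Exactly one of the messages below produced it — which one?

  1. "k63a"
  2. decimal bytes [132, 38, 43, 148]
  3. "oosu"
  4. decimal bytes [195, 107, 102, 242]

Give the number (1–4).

4

Key decimal bytes [41, 165] = 29 a5 is 2 bytes ≤ B = 5; zero-pad to 5 bytes: K' = 29 a5 00 00 00.
K' ⊕ ipad = 1f 93 36 36 36; K' ⊕ opad = 75 f9 5c 5c 5c.
m1: inner = H(1f 93 36 36 36 6b 36 33 61) = 22 67; tag = H(75 f9 5c 5c 5c 22 67) = 9477
m2: inner = H(1f 93 36 36 36 84 26 2b 94) = 45 78; tag = H(75 f9 5c 5c 5c 45 78) = a59a
m3: inner = H(1f 93 36 36 36 6f 6f 73 75) = 6f ab; tag = H(75 f9 5c 5c 5c 6f ab) = d8c4
m4: inner = H(1f 93 36 36 36 c3 6b 66 f2) = e8 f2; tag = H(75 f9 5c 5c 5c e8 f2) = 1f3d ← matches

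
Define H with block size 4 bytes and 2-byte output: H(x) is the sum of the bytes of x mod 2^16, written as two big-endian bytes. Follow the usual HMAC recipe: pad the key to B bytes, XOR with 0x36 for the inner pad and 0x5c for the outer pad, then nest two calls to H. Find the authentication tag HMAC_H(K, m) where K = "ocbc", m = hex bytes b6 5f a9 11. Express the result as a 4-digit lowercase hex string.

0118

Key "ocbc" = 6f 63 62 63 is exactly B = 4 bytes: K' = 6f 63 62 63.
K' ⊕ ipad = 59 55 54 55.  K' ⊕ opad = 33 3f 3e 3f.
Inner input = (K'⊕ipad) ∥ m = 59 55 54 55 ∥ b6 5f a9 11.
Inner hash: sum = 89+85+84+85+182+95+169+17 = 806 → 03 26.
Outer input = (K'⊕opad) ∥ inner = 33 3f 3e 3f ∥ 03 26.
Outer hash (tag): sum = 51+63+62+63+3+38 = 280 → 01 18.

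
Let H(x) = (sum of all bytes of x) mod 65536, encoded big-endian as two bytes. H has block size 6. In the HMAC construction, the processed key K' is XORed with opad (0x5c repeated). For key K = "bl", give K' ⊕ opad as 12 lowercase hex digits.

Key "bl" = 62 6c is 2 bytes ≤ B = 6; zero-pad to 6 bytes: K' = 62 6c 00 00 00 00.
XOR each byte with 0x5c: 62⊕5c=3e, 6c⊕5c=30, 00⊕5c=5c, 00⊕5c=5c, 00⊕5c=5c, 00⊕5c=5c.

3e305c5c5c5c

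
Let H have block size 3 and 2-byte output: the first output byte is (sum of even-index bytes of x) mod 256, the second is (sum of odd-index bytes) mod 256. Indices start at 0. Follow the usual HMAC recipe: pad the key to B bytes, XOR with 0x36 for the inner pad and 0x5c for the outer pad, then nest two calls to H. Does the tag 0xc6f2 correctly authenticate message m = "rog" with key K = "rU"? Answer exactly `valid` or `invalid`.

valid

Key "rU" = 72 55 is 2 bytes ≤ B = 3; zero-pad to 3 bytes: K' = 72 55 00.
K' ⊕ ipad = 44 63 36; K' ⊕ opad = 2e 09 5c.
Inner hash: even-index sum = 233 mod 256 = 233; odd-index sum = 316 mod 256 = 60 → e9 3c.
Outer hash (recomputed tag): even-index sum = 198 mod 256 = 198; odd-index sum = 242 mod 256 = 242 → c6 f2.
Recomputed tag = c6f2; claimed = c6f2 → match.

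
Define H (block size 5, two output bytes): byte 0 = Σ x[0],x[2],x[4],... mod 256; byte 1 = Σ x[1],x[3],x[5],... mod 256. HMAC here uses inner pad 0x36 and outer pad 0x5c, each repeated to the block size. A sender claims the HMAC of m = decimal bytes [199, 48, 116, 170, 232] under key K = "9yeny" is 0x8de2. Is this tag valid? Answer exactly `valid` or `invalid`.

valid

Key "9yeny" = 39 79 65 6e 79 is exactly B = 5 bytes: K' = 39 79 65 6e 79.
K' ⊕ ipad = 0f 4f 53 58 4f; K' ⊕ opad = 65 25 39 32 25.
Inner hash: even-index sum = 395 mod 256 = 139; odd-index sum = 714 mod 256 = 202 → 8b ca.
Outer hash (recomputed tag): even-index sum = 397 mod 256 = 141; odd-index sum = 226 mod 256 = 226 → 8d e2.
Recomputed tag = 8de2; claimed = 8de2 → match.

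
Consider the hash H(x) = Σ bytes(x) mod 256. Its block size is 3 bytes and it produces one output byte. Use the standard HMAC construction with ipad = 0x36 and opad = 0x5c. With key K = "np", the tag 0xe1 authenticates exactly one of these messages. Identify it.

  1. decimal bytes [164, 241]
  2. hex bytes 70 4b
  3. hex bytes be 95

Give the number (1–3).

3

Key "np" = 6e 70 is 2 bytes ≤ B = 3; zero-pad to 3 bytes: K' = 6e 70 00.
K' ⊕ ipad = 58 46 36; K' ⊕ opad = 32 2c 5c.
m1: inner = H(58 46 36 a4 f1) = 69; tag = H(32 2c 5c 69) = 23
m2: inner = H(58 46 36 70 4b) = 8f; tag = H(32 2c 5c 8f) = 49
m3: inner = H(58 46 36 be 95) = 27; tag = H(32 2c 5c 27) = e1 ← matches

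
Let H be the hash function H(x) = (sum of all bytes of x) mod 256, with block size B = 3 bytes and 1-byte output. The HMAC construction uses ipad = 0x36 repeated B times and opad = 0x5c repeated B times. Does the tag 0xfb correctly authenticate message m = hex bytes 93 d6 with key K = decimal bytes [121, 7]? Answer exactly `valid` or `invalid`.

Key decimal bytes [121, 7] = 79 07 is 2 bytes ≤ B = 3; zero-pad to 3 bytes: K' = 79 07 00.
K' ⊕ ipad = 4f 31 36; K' ⊕ opad = 25 5b 5c.
Inner hash: sum = 79+49+54+147+214 = 543; mod 256 = 31 → 1f.
Outer hash (recomputed tag): sum = 37+91+92+31 = 251 → fb.
Recomputed tag = fb; claimed = fb → match.

valid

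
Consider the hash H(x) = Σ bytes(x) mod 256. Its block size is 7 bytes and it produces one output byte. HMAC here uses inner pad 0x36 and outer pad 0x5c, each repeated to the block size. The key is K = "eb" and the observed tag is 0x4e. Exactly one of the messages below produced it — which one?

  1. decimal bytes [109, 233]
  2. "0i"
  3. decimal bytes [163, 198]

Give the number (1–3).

Key "eb" = 65 62 is 2 bytes ≤ B = 7; zero-pad to 7 bytes: K' = 65 62 00 00 00 00 00.
K' ⊕ ipad = 53 54 36 36 36 36 36; K' ⊕ opad = 39 3e 5c 5c 5c 5c 5c.
m1: inner = H(53 54 36 36 36 36 36 6d e9) = 0b; tag = H(39 3e 5c 5c 5c 5c 5c 0b) = 4e ← matches
m2: inner = H(53 54 36 36 36 36 36 30 69) = 4e; tag = H(39 3e 5c 5c 5c 5c 5c 4e) = 91
m3: inner = H(53 54 36 36 36 36 36 a3 c6) = 1e; tag = H(39 3e 5c 5c 5c 5c 5c 1e) = 61

1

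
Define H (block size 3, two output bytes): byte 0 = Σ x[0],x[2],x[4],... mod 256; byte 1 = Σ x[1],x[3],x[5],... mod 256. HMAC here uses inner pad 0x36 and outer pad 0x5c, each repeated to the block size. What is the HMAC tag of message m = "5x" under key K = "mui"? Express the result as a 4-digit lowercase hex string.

de5b

Key "mui" = 6d 75 69 is exactly B = 3 bytes: K' = 6d 75 69.
K' ⊕ ipad = 5b 43 5f.  K' ⊕ opad = 31 29 35.
Inner input = (K'⊕ipad) ∥ m = 5b 43 5f ∥ 35 78.
Inner hash: even-index sum = 306 mod 256 = 50; odd-index sum = 120 mod 256 = 120 → 32 78.
Outer input = (K'⊕opad) ∥ inner = 31 29 35 ∥ 32 78.
Outer hash (tag): even-index sum = 222 mod 256 = 222; odd-index sum = 91 mod 256 = 91 → de 5b.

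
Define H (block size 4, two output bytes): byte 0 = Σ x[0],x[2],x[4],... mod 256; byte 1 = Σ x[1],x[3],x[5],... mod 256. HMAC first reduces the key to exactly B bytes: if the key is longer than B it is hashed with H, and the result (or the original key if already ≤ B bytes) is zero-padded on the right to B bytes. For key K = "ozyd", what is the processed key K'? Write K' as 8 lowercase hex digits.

Key "ozyd" = 6f 7a 79 64 is exactly B = 4 bytes: K' = 6f 7a 79 64.

6f7a7964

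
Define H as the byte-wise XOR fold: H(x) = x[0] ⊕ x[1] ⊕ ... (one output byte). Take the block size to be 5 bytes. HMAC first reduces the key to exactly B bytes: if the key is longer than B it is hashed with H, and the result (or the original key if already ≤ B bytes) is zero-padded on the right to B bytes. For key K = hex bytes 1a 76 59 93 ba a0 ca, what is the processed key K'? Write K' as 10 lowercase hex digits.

|K| = 7 > B = 5, so first hash the key.
H(K): XOR 1a⊕76⊕59⊕93⊕ba⊕a0⊕ca = 76.
Zero-pad H(K) = 76 to 5 bytes: K' = 76 00 00 00 00.

7600000000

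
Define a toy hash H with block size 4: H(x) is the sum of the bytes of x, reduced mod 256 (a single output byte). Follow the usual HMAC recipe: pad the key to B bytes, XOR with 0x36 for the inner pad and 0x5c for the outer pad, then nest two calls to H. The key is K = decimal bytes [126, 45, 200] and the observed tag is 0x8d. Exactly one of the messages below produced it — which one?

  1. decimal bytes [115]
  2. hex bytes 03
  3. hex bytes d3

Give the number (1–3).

Key decimal bytes [126, 45, 200] = 7e 2d c8 is 3 bytes ≤ B = 4; zero-pad to 4 bytes: K' = 7e 2d c8 00.
K' ⊕ ipad = 48 1b fe 36; K' ⊕ opad = 22 71 94 5c.
m1: inner = H(48 1b fe 36 73) = 0a; tag = H(22 71 94 5c 0a) = 8d ← matches
m2: inner = H(48 1b fe 36 03) = 9a; tag = H(22 71 94 5c 9a) = 1d
m3: inner = H(48 1b fe 36 d3) = 6a; tag = H(22 71 94 5c 6a) = ed

1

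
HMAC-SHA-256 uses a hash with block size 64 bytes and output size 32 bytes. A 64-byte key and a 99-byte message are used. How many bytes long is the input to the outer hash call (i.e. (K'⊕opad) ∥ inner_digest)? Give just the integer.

96

Key is 64 ≤ 64 bytes, zero-padded: |K'| = 64.
Outer input = (K'⊕opad) ∥ H(inner) → 64 + 32 = 96 bytes.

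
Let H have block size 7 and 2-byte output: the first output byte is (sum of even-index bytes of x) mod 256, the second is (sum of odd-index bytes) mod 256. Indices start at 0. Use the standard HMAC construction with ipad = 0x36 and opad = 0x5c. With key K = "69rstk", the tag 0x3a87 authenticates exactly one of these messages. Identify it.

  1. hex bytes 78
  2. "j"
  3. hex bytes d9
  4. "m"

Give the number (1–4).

Key "69rstk" = 36 39 72 73 74 6b is 6 bytes ≤ B = 7; zero-pad to 7 bytes: K' = 36 39 72 73 74 6b 00.
K' ⊕ ipad = 00 0f 44 45 42 5d 36; K' ⊕ opad = 6a 65 2e 2f 28 37 5c.
m1: inner = H(00 0f 44 45 42 5d 36 78) = bc 29; tag = H(6a 65 2e 2f 28 37 5c bc 29) = 4587
m2: inner = H(00 0f 44 45 42 5d 36 6a) = bc 1b; tag = H(6a 65 2e 2f 28 37 5c bc 1b) = 3787
m3: inner = H(00 0f 44 45 42 5d 36 d9) = bc 8a; tag = H(6a 65 2e 2f 28 37 5c bc 8a) = a687
m4: inner = H(00 0f 44 45 42 5d 36 6d) = bc 1e; tag = H(6a 65 2e 2f 28 37 5c bc 1e) = 3a87 ← matches

4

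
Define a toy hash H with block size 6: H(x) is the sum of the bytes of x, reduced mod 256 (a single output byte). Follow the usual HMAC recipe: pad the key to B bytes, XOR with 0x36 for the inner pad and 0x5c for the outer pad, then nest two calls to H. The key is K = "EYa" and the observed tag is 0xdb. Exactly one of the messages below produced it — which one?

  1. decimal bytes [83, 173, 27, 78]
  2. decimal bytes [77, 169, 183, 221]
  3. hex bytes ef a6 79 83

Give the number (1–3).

3

Key "EYa" = 45 59 61 is 3 bytes ≤ B = 6; zero-pad to 6 bytes: K' = 45 59 61 00 00 00.
K' ⊕ ipad = 73 6f 57 36 36 36; K' ⊕ opad = 19 05 3d 5c 5c 5c.
m1: inner = H(73 6f 57 36 36 36 53 ad 1b 4e) = 44; tag = H(19 05 3d 5c 5c 5c 44) = b3
m2: inner = H(73 6f 57 36 36 36 4d a9 b7 dd) = 65; tag = H(19 05 3d 5c 5c 5c 65) = d4
m3: inner = H(73 6f 57 36 36 36 ef a6 79 83) = 6c; tag = H(19 05 3d 5c 5c 5c 6c) = db ← matches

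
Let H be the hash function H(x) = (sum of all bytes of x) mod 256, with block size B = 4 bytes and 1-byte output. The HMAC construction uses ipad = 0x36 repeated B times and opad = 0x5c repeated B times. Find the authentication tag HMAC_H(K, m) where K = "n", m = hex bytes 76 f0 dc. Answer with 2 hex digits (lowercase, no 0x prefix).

82

Key "n" = 6e is 1 byte ≤ B = 4; zero-pad to 4 bytes: K' = 6e 00 00 00.
K' ⊕ ipad = 58 36 36 36.  K' ⊕ opad = 32 5c 5c 5c.
Inner input = (K'⊕ipad) ∥ m = 58 36 36 36 ∥ 76 f0 dc.
Inner hash: sum = 88+54+54+54+118+240+220 = 828; mod 256 = 60 → 3c.
Outer input = (K'⊕opad) ∥ inner = 32 5c 5c 5c ∥ 3c.
Outer hash (tag): sum = 50+92+92+92+60 = 386; mod 256 = 130 → 82.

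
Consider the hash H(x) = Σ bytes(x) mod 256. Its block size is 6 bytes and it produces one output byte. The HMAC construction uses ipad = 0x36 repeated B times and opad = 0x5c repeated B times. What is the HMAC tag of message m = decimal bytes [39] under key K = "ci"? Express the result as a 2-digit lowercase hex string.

97

Key "ci" = 63 69 is 2 bytes ≤ B = 6; zero-pad to 6 bytes: K' = 63 69 00 00 00 00.
K' ⊕ ipad = 55 5f 36 36 36 36.  K' ⊕ opad = 3f 35 5c 5c 5c 5c.
Inner input = (K'⊕ipad) ∥ m = 55 5f 36 36 36 36 ∥ 27.
Inner hash: sum = 85+95+54+54+54+54+39 = 435; mod 256 = 179 → b3.
Outer input = (K'⊕opad) ∥ inner = 3f 35 5c 5c 5c 5c ∥ b3.
Outer hash (tag): sum = 63+53+92+92+92+92+179 = 663; mod 256 = 151 → 97.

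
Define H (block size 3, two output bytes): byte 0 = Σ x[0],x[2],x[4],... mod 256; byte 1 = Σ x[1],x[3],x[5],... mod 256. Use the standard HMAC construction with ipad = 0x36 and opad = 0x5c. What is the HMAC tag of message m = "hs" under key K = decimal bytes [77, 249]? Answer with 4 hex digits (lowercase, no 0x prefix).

Key decimal bytes [77, 249] = 4d f9 is 2 bytes ≤ B = 3; zero-pad to 3 bytes: K' = 4d f9 00.
K' ⊕ ipad = 7b cf 36.  K' ⊕ opad = 11 a5 5c.
Inner input = (K'⊕ipad) ∥ m = 7b cf 36 ∥ 68 73.
Inner hash: even-index sum = 292 mod 256 = 36; odd-index sum = 311 mod 256 = 55 → 24 37.
Outer input = (K'⊕opad) ∥ inner = 11 a5 5c ∥ 24 37.
Outer hash (tag): even-index sum = 164 mod 256 = 164; odd-index sum = 201 mod 256 = 201 → a4 c9.

a4c9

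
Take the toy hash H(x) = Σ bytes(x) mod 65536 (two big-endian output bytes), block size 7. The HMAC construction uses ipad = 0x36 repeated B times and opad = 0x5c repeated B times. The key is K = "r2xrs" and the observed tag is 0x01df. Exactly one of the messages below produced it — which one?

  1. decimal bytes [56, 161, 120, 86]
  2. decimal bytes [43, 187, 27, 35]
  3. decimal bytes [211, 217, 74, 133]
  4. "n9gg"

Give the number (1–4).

3

Key "r2xrs" = 72 32 78 72 73 is 5 bytes ≤ B = 7; zero-pad to 7 bytes: K' = 72 32 78 72 73 00 00.
K' ⊕ ipad = 44 04 4e 44 45 36 36; K' ⊕ opad = 2e 6e 24 2e 2f 5c 5c.
m1: inner = H(44 04 4e 44 45 36 36 38 a1 78 56) = 03 32; tag = H(2e 6e 24 2e 2f 5c 5c 03 32) = 020a
m2: inner = H(44 04 4e 44 45 36 36 2b bb 1b 23) = 02 af; tag = H(2e 6e 24 2e 2f 5c 5c 02 af) = 0286
m3: inner = H(44 04 4e 44 45 36 36 d3 d9 4a 85) = 04 06; tag = H(2e 6e 24 2e 2f 5c 5c 04 06) = 01df ← matches
m4: inner = H(44 04 4e 44 45 36 36 6e 39 67 67) = 03 00; tag = H(2e 6e 24 2e 2f 5c 5c 03 00) = 01d8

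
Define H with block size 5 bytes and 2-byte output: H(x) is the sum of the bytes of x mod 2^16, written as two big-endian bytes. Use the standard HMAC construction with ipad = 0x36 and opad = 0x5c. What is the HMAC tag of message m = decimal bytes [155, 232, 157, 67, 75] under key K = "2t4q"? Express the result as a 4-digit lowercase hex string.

Key "2t4q" = 32 74 34 71 is 4 bytes ≤ B = 5; zero-pad to 5 bytes: K' = 32 74 34 71 00.
K' ⊕ ipad = 04 42 02 47 36.  K' ⊕ opad = 6e 28 68 2d 5c.
Inner input = (K'⊕ipad) ∥ m = 04 42 02 47 36 ∥ 9b e8 9d 43 4b.
Inner hash: sum = 4+66+2+71+54+155+232+157+67+75 = 883 → 03 73.
Outer input = (K'⊕opad) ∥ inner = 6e 28 68 2d 5c ∥ 03 73.
Outer hash (tag): sum = 110+40+104+45+92+3+115 = 509 → 01 fd.

01fd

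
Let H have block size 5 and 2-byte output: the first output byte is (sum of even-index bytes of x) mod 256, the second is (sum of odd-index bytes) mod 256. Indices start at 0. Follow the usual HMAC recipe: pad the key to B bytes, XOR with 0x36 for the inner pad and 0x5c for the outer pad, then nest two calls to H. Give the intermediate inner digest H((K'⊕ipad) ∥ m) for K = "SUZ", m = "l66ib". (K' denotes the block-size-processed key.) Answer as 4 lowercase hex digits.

a69d

Key "SUZ" = 53 55 5a is 3 bytes ≤ B = 5; zero-pad to 5 bytes: K' = 53 55 5a 00 00.
K' ⊕ ipad = 65 63 6c 36 36.
Inner input = 65 63 6c 36 36 ∥ 6c 36 36 69 62.
Inner hash: even-index sum = 422 mod 256 = 166; odd-index sum = 413 mod 256 = 157 → a6 9d.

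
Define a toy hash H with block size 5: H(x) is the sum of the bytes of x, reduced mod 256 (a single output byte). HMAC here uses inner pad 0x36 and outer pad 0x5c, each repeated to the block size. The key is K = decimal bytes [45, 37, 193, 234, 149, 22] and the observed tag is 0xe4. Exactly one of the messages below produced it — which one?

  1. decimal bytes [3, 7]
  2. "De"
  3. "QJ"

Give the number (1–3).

Key decimal bytes [45, 37, 193, 234, 149, 22] = 2d 25 c1 ea 95 16 is 6 bytes > B = 5, so hash it first: H(key) = a8, then zero-pad to 5 bytes: K' = a8 00 00 00 00.
K' ⊕ ipad = 9e 36 36 36 36; K' ⊕ opad = f4 5c 5c 5c 5c.
m1: inner = H(9e 36 36 36 36 03 07) = 80; tag = H(f4 5c 5c 5c 5c 80) = e4 ← matches
m2: inner = H(9e 36 36 36 36 44 65) = 1f; tag = H(f4 5c 5c 5c 5c 1f) = 83
m3: inner = H(9e 36 36 36 36 51 4a) = 11; tag = H(f4 5c 5c 5c 5c 11) = 75

1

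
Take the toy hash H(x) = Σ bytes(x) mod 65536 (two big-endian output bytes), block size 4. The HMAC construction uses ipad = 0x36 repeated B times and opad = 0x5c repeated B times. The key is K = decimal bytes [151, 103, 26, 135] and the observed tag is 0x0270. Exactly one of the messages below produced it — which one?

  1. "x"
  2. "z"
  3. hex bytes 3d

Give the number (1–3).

Key decimal bytes [151, 103, 26, 135] = 97 67 1a 87 is exactly B = 4 bytes: K' = 97 67 1a 87.
K' ⊕ ipad = a1 51 2c b1; K' ⊕ opad = cb 3b 46 db.
m1: inner = H(a1 51 2c b1 78) = 02 47; tag = H(cb 3b 46 db 02 47) = 0270 ← matches
m2: inner = H(a1 51 2c b1 7a) = 02 49; tag = H(cb 3b 46 db 02 49) = 0272
m3: inner = H(a1 51 2c b1 3d) = 02 0c; tag = H(cb 3b 46 db 02 0c) = 0235

1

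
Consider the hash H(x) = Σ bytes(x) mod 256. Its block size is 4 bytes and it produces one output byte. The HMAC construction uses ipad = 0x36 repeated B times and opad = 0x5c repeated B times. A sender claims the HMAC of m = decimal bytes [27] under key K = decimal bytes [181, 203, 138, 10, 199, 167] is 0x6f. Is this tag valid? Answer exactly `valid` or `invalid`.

Key decimal bytes [181, 203, 138, 10, 199, 167] = b5 cb 8a 0a c7 a7 is 6 bytes > B = 4, so hash it first: H(key) = 82, then zero-pad to 4 bytes: K' = 82 00 00 00.
K' ⊕ ipad = b4 36 36 36; K' ⊕ opad = de 5c 5c 5c.
Inner hash: sum = 180+54+54+54+27 = 369; mod 256 = 113 → 71.
Outer hash (recomputed tag): sum = 222+92+92+92+113 = 611; mod 256 = 99 → 63.
Recomputed tag = 63; claimed = 6f → mismatch.

invalid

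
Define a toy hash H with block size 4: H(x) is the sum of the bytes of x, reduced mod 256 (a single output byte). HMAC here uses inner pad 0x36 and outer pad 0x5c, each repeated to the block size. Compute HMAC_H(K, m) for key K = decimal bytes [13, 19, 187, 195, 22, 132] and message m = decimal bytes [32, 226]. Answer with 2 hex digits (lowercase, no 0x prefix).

2a

Key decimal bytes [13, 19, 187, 195, 22, 132] = 0d 13 bb c3 16 84 is 6 bytes > B = 4, so hash it first: H(key) = 38, then zero-pad to 4 bytes: K' = 38 00 00 00.
K' ⊕ ipad = 0e 36 36 36.  K' ⊕ opad = 64 5c 5c 5c.
Inner input = (K'⊕ipad) ∥ m = 0e 36 36 36 ∥ 20 e2.
Inner hash: sum = 14+54+54+54+32+226 = 434; mod 256 = 178 → b2.
Outer input = (K'⊕opad) ∥ inner = 64 5c 5c 5c ∥ b2.
Outer hash (tag): sum = 100+92+92+92+178 = 554; mod 256 = 42 → 2a.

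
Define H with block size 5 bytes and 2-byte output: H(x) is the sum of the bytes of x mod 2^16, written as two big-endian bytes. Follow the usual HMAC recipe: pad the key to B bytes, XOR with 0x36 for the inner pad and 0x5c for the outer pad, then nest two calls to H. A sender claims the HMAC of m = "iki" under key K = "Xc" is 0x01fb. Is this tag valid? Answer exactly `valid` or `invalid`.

valid

Key "Xc" = 58 63 is 2 bytes ≤ B = 5; zero-pad to 5 bytes: K' = 58 63 00 00 00.
K' ⊕ ipad = 6e 55 36 36 36; K' ⊕ opad = 04 3f 5c 5c 5c.
Inner hash: sum = 110+85+54+54+54+105+107+105 = 674 → 02 a2.
Outer hash (recomputed tag): sum = 4+63+92+92+92+2+162 = 507 → 01 fb.
Recomputed tag = 01fb; claimed = 01fb → match.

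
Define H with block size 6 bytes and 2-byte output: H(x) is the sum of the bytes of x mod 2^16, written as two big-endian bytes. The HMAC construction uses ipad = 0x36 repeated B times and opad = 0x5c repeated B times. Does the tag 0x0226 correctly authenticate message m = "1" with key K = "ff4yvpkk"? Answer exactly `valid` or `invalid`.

Key "ff4yvpkk" = 66 66 34 79 76 70 6b 6b is 8 bytes > B = 6, so hash it first: H(key) = 03 35, then zero-pad to 6 bytes: K' = 03 35 00 00 00 00.
K' ⊕ ipad = 35 03 36 36 36 36; K' ⊕ opad = 5f 69 5c 5c 5c 5c.
Inner hash: sum = 53+3+54+54+54+54+49 = 321 → 01 41.
Outer hash (recomputed tag): sum = 95+105+92+92+92+92+1+65 = 634 → 02 7a.
Recomputed tag = 027a; claimed = 0226 → mismatch.

invalid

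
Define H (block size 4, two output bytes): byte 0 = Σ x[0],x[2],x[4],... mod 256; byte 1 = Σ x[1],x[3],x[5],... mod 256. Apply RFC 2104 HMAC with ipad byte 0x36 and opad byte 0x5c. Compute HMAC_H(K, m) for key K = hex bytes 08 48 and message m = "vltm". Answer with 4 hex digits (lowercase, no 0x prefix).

Key hex bytes 08 48 is 2 bytes ≤ B = 4; zero-pad to 4 bytes: K' = 08 48 00 00.
K' ⊕ ipad = 3e 7e 36 36.  K' ⊕ opad = 54 14 5c 5c.
Inner input = (K'⊕ipad) ∥ m = 3e 7e 36 36 ∥ 76 6c 74 6d.
Inner hash: even-index sum = 350 mod 256 = 94; odd-index sum = 397 mod 256 = 141 → 5e 8d.
Outer input = (K'⊕opad) ∥ inner = 54 14 5c 5c ∥ 5e 8d.
Outer hash (tag): even-index sum = 270 mod 256 = 14; odd-index sum = 253 mod 256 = 253 → 0e fd.

0efd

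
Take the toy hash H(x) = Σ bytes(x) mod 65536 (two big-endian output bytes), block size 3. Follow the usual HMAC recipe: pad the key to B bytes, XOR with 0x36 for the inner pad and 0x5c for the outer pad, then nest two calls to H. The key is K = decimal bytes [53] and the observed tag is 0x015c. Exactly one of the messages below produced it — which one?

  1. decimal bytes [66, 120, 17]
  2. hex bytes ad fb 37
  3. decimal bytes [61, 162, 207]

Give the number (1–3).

1

Key decimal bytes [53] = 35 is 1 byte ≤ B = 3; zero-pad to 3 bytes: K' = 35 00 00.
K' ⊕ ipad = 03 36 36; K' ⊕ opad = 69 5c 5c.
m1: inner = H(03 36 36 42 78 11) = 01 3a; tag = H(69 5c 5c 01 3a) = 015c ← matches
m2: inner = H(03 36 36 ad fb 37) = 02 4e; tag = H(69 5c 5c 02 4e) = 0171
m3: inner = H(03 36 36 3d a2 cf) = 02 1d; tag = H(69 5c 5c 02 1d) = 0140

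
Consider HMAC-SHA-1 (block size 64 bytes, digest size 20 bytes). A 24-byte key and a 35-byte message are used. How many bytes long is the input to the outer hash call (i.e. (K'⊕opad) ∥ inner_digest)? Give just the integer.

Key is 24 ≤ 64 bytes, zero-padded: |K'| = 64.
Outer input = (K'⊕opad) ∥ H(inner) → 64 + 20 = 84 bytes.

84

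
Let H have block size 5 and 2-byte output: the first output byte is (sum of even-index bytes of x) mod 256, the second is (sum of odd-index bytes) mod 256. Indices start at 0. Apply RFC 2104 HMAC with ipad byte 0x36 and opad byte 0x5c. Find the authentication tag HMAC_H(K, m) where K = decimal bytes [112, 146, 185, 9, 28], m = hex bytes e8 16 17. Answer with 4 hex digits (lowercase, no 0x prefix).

Key decimal bytes [112, 146, 185, 9, 28] = 70 92 b9 09 1c is exactly B = 5 bytes: K' = 70 92 b9 09 1c.
K' ⊕ ipad = 46 a4 8f 3f 2a.  K' ⊕ opad = 2c ce e5 55 40.
Inner input = (K'⊕ipad) ∥ m = 46 a4 8f 3f 2a ∥ e8 16 17.
Inner hash: even-index sum = 277 mod 256 = 21; odd-index sum = 482 mod 256 = 226 → 15 e2.
Outer input = (K'⊕opad) ∥ inner = 2c ce e5 55 40 ∥ 15 e2.
Outer hash (tag): even-index sum = 563 mod 256 = 51; odd-index sum = 312 mod 256 = 56 → 33 38.

3338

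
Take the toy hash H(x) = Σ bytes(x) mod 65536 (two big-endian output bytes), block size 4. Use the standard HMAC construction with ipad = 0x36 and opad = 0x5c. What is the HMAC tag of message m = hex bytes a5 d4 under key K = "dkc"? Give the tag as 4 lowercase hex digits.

Key "dkc" = 64 6b 63 is 3 bytes ≤ B = 4; zero-pad to 4 bytes: K' = 64 6b 63 00.
K' ⊕ ipad = 52 5d 55 36.  K' ⊕ opad = 38 37 3f 5c.
Inner input = (K'⊕ipad) ∥ m = 52 5d 55 36 ∥ a5 d4.
Inner hash: sum = 82+93+85+54+165+212 = 691 → 02 b3.
Outer input = (K'⊕opad) ∥ inner = 38 37 3f 5c ∥ 02 b3.
Outer hash (tag): sum = 56+55+63+92+2+179 = 447 → 01 bf.

01bf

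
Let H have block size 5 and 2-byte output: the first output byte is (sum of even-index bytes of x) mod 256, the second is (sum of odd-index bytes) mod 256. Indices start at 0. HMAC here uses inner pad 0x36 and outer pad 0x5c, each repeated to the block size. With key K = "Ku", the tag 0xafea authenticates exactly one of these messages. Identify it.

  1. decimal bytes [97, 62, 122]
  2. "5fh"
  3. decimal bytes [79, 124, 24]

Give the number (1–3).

Key "Ku" = 4b 75 is 2 bytes ≤ B = 5; zero-pad to 5 bytes: K' = 4b 75 00 00 00.
K' ⊕ ipad = 7d 43 36 36 36; K' ⊕ opad = 17 29 5c 5c 5c.
m1: inner = H(7d 43 36 36 36 61 3e 7a) = 27 54; tag = H(17 29 5c 5c 5c 27 54) = 23ac
m2: inner = H(7d 43 36 36 36 35 66 68) = 4f 16; tag = H(17 29 5c 5c 5c 4f 16) = e5d4
m3: inner = H(7d 43 36 36 36 4f 7c 18) = 65 e0; tag = H(17 29 5c 5c 5c 65 e0) = afea ← matches

3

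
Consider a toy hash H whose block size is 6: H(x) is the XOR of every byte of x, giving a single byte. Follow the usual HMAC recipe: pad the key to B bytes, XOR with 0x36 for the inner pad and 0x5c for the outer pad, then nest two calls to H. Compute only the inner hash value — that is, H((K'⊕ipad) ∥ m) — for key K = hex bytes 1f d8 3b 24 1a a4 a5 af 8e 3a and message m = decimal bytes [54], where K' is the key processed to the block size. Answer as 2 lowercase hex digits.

ee

Key hex bytes 1f d8 3b 24 1a a4 a5 af 8e 3a is 10 bytes > B = 6, so hash it first: H(key) = d8, then zero-pad to 6 bytes: K' = d8 00 00 00 00 00.
K' ⊕ ipad = ee 36 36 36 36 36.
Inner input = ee 36 36 36 36 36 ∥ 36.
Inner hash: XOR ee⊕36⊕36⊕36⊕36⊕36⊕36 = ee.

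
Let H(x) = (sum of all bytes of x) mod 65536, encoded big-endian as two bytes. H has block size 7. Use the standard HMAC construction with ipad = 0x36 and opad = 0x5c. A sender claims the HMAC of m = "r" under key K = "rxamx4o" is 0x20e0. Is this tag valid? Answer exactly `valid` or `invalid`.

Key "rxamx4o" = 72 78 61 6d 78 34 6f is exactly B = 7 bytes: K' = 72 78 61 6d 78 34 6f.
K' ⊕ ipad = 44 4e 57 5b 4e 02 59; K' ⊕ opad = 2e 24 3d 31 24 68 33.
Inner hash: sum = 68+78+87+91+78+2+89+114 = 607 → 02 5f.
Outer hash (recomputed tag): sum = 46+36+61+49+36+104+51+2+95 = 480 → 01 e0.
Recomputed tag = 01e0; claimed = 20e0 → mismatch.

invalid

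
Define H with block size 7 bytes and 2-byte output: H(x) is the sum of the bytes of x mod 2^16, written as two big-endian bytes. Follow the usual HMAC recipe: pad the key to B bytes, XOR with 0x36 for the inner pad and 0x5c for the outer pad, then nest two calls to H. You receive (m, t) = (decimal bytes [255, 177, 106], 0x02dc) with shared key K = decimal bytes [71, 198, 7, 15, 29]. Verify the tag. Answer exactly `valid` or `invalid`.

Key decimal bytes [71, 198, 7, 15, 29] = 47 c6 07 0f 1d is 5 bytes ≤ B = 7; zero-pad to 7 bytes: K' = 47 c6 07 0f 1d 00 00.
K' ⊕ ipad = 71 f0 31 39 2b 36 36; K' ⊕ opad = 1b 9a 5b 53 41 5c 5c.
Inner hash: sum = 113+240+49+57+43+54+54+255+177+106 = 1148 → 04 7c.
Outer hash (recomputed tag): sum = 27+154+91+83+65+92+92+4+124 = 732 → 02 dc.
Recomputed tag = 02dc; claimed = 02dc → match.

valid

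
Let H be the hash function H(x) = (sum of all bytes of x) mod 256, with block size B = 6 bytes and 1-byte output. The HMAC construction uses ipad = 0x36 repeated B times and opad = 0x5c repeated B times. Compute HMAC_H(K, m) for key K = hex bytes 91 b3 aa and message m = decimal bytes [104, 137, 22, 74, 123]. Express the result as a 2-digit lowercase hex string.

fc

Key hex bytes 91 b3 aa is 3 bytes ≤ B = 6; zero-pad to 6 bytes: K' = 91 b3 aa 00 00 00.
K' ⊕ ipad = a7 85 9c 36 36 36.  K' ⊕ opad = cd ef f6 5c 5c 5c.
Inner input = (K'⊕ipad) ∥ m = a7 85 9c 36 36 36 ∥ 68 89 16 4a 7b.
Inner hash: sum = 167+133+156+54+54+54+104+137+22+74+123 = 1078; mod 256 = 54 → 36.
Outer input = (K'⊕opad) ∥ inner = cd ef f6 5c 5c 5c ∥ 36.
Outer hash (tag): sum = 205+239+246+92+92+92+54 = 1020; mod 256 = 252 → fc.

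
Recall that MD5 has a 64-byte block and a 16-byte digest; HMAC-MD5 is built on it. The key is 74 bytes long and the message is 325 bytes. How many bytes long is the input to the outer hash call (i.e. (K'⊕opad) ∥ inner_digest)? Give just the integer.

80

Key is 74 > 64 bytes, so it is hashed to 16 bytes then zero-padded to 64: |K'| = 64.
Outer input = (K'⊕opad) ∥ H(inner) → 64 + 16 = 80 bytes.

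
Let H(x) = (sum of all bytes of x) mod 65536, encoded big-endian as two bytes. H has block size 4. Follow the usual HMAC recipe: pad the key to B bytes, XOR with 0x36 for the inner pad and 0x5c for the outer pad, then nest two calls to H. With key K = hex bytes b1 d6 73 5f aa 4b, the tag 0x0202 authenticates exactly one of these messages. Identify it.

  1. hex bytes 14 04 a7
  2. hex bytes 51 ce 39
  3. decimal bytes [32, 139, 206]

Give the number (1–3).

Key hex bytes b1 d6 73 5f aa 4b is 6 bytes > B = 4, so hash it first: H(key) = 03 4e, then zero-pad to 4 bytes: K' = 03 4e 00 00.
K' ⊕ ipad = 35 78 36 36; K' ⊕ opad = 5f 12 5c 5c.
m1: inner = H(35 78 36 36 14 04 a7) = 01 d8; tag = H(5f 12 5c 5c 01 d8) = 0202 ← matches
m2: inner = H(35 78 36 36 51 ce 39) = 02 71; tag = H(5f 12 5c 5c 02 71) = 019c
m3: inner = H(35 78 36 36 20 8b ce) = 02 92; tag = H(5f 12 5c 5c 02 92) = 01bd

1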